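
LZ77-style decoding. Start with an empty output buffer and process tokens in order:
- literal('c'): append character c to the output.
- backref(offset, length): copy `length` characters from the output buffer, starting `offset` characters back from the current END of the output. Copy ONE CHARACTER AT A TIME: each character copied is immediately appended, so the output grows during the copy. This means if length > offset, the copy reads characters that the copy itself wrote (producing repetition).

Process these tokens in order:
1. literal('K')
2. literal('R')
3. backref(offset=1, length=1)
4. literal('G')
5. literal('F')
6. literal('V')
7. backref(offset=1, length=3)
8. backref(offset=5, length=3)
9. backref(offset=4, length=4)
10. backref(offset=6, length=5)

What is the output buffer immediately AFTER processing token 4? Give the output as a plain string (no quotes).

Token 1: literal('K'). Output: "K"
Token 2: literal('R'). Output: "KR"
Token 3: backref(off=1, len=1). Copied 'R' from pos 1. Output: "KRR"
Token 4: literal('G'). Output: "KRRG"

Answer: KRRG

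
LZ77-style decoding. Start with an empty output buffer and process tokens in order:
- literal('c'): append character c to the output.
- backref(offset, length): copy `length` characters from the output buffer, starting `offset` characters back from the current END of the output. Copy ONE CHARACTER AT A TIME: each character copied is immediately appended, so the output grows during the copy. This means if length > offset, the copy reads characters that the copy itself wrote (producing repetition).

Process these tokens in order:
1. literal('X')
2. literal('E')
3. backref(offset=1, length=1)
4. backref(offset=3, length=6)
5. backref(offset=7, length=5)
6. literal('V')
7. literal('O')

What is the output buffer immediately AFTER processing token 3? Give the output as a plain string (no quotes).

Token 1: literal('X'). Output: "X"
Token 2: literal('E'). Output: "XE"
Token 3: backref(off=1, len=1). Copied 'E' from pos 1. Output: "XEE"

Answer: XEE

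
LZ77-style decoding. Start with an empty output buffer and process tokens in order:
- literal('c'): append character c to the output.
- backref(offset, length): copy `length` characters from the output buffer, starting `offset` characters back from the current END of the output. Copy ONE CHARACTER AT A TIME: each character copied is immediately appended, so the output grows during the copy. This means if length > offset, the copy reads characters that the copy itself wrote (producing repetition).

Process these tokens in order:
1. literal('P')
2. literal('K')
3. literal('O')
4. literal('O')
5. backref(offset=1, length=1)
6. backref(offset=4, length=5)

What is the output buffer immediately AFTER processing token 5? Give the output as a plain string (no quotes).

Answer: PKOOO

Derivation:
Token 1: literal('P'). Output: "P"
Token 2: literal('K'). Output: "PK"
Token 3: literal('O'). Output: "PKO"
Token 4: literal('O'). Output: "PKOO"
Token 5: backref(off=1, len=1). Copied 'O' from pos 3. Output: "PKOOO"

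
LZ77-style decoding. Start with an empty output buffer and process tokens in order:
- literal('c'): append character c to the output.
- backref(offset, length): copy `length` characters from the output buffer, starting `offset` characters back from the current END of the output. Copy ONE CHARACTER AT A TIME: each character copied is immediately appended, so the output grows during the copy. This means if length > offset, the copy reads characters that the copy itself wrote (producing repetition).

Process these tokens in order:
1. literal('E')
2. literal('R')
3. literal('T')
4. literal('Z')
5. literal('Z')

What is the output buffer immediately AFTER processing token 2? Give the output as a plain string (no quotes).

Token 1: literal('E'). Output: "E"
Token 2: literal('R'). Output: "ER"

Answer: ER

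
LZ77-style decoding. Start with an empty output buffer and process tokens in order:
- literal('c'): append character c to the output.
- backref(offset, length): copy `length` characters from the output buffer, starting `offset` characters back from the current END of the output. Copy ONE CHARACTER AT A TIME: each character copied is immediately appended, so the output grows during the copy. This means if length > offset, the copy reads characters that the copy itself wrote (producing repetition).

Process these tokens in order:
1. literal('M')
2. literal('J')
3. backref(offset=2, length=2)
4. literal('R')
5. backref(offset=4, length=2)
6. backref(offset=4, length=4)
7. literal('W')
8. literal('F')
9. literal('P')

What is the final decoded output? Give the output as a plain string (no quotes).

Answer: MJMJRJMJRJMWFP

Derivation:
Token 1: literal('M'). Output: "M"
Token 2: literal('J'). Output: "MJ"
Token 3: backref(off=2, len=2). Copied 'MJ' from pos 0. Output: "MJMJ"
Token 4: literal('R'). Output: "MJMJR"
Token 5: backref(off=4, len=2). Copied 'JM' from pos 1. Output: "MJMJRJM"
Token 6: backref(off=4, len=4). Copied 'JRJM' from pos 3. Output: "MJMJRJMJRJM"
Token 7: literal('W'). Output: "MJMJRJMJRJMW"
Token 8: literal('F'). Output: "MJMJRJMJRJMWF"
Token 9: literal('P'). Output: "MJMJRJMJRJMWFP"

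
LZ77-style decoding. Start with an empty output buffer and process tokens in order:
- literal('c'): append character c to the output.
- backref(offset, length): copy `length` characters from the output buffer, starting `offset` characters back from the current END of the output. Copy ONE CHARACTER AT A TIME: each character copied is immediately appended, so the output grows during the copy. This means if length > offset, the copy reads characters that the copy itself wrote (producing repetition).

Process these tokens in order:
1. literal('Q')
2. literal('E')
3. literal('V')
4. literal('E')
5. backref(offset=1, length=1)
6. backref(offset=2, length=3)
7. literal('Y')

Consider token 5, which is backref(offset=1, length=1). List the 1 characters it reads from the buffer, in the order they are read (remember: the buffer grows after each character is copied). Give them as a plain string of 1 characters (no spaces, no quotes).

Token 1: literal('Q'). Output: "Q"
Token 2: literal('E'). Output: "QE"
Token 3: literal('V'). Output: "QEV"
Token 4: literal('E'). Output: "QEVE"
Token 5: backref(off=1, len=1). Buffer before: "QEVE" (len 4)
  byte 1: read out[3]='E', append. Buffer now: "QEVEE"

Answer: E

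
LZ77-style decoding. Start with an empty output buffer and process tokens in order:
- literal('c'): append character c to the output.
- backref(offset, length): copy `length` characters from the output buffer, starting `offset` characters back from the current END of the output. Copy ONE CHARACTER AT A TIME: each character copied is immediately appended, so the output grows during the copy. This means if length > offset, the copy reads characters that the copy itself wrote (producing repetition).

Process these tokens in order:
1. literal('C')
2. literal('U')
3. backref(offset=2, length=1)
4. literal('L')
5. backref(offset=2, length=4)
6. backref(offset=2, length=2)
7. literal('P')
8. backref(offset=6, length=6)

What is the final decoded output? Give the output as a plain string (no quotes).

Token 1: literal('C'). Output: "C"
Token 2: literal('U'). Output: "CU"
Token 3: backref(off=2, len=1). Copied 'C' from pos 0. Output: "CUC"
Token 4: literal('L'). Output: "CUCL"
Token 5: backref(off=2, len=4) (overlapping!). Copied 'CLCL' from pos 2. Output: "CUCLCLCL"
Token 6: backref(off=2, len=2). Copied 'CL' from pos 6. Output: "CUCLCLCLCL"
Token 7: literal('P'). Output: "CUCLCLCLCLP"
Token 8: backref(off=6, len=6). Copied 'LCLCLP' from pos 5. Output: "CUCLCLCLCLPLCLCLP"

Answer: CUCLCLCLCLPLCLCLP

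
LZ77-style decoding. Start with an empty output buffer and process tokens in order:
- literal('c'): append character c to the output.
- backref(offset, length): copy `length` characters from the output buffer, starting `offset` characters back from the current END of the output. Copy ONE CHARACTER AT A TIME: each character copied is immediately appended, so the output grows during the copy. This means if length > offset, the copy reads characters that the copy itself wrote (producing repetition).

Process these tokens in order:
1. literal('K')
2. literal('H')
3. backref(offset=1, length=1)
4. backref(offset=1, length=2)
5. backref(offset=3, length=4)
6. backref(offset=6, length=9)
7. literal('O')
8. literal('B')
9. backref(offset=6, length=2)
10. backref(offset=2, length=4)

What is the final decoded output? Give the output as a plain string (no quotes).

Answer: KHHHHHHHHHHHHHHHHHOBHHHHHH

Derivation:
Token 1: literal('K'). Output: "K"
Token 2: literal('H'). Output: "KH"
Token 3: backref(off=1, len=1). Copied 'H' from pos 1. Output: "KHH"
Token 4: backref(off=1, len=2) (overlapping!). Copied 'HH' from pos 2. Output: "KHHHH"
Token 5: backref(off=3, len=4) (overlapping!). Copied 'HHHH' from pos 2. Output: "KHHHHHHHH"
Token 6: backref(off=6, len=9) (overlapping!). Copied 'HHHHHHHHH' from pos 3. Output: "KHHHHHHHHHHHHHHHHH"
Token 7: literal('O'). Output: "KHHHHHHHHHHHHHHHHHO"
Token 8: literal('B'). Output: "KHHHHHHHHHHHHHHHHHOB"
Token 9: backref(off=6, len=2). Copied 'HH' from pos 14. Output: "KHHHHHHHHHHHHHHHHHOBHH"
Token 10: backref(off=2, len=4) (overlapping!). Copied 'HHHH' from pos 20. Output: "KHHHHHHHHHHHHHHHHHOBHHHHHH"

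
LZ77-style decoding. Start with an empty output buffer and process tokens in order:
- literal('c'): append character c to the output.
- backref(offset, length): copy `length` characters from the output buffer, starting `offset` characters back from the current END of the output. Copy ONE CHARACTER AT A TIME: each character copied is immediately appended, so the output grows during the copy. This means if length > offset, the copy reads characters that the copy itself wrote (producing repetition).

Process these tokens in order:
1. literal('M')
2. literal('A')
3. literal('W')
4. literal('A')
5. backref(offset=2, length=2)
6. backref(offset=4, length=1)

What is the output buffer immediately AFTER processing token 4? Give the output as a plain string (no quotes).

Token 1: literal('M'). Output: "M"
Token 2: literal('A'). Output: "MA"
Token 3: literal('W'). Output: "MAW"
Token 4: literal('A'). Output: "MAWA"

Answer: MAWA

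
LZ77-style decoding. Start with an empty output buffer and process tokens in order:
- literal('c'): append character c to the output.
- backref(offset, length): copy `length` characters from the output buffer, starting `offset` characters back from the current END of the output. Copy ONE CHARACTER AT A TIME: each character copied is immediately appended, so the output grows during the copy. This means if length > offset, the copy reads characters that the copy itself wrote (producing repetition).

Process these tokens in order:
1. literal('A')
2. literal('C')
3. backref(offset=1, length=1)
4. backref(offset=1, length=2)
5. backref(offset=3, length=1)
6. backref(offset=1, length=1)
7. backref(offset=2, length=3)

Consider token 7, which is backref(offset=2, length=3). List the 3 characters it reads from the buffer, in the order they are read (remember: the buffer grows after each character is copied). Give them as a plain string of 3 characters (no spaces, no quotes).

Answer: CCC

Derivation:
Token 1: literal('A'). Output: "A"
Token 2: literal('C'). Output: "AC"
Token 3: backref(off=1, len=1). Copied 'C' from pos 1. Output: "ACC"
Token 4: backref(off=1, len=2) (overlapping!). Copied 'CC' from pos 2. Output: "ACCCC"
Token 5: backref(off=3, len=1). Copied 'C' from pos 2. Output: "ACCCCC"
Token 6: backref(off=1, len=1). Copied 'C' from pos 5. Output: "ACCCCCC"
Token 7: backref(off=2, len=3). Buffer before: "ACCCCCC" (len 7)
  byte 1: read out[5]='C', append. Buffer now: "ACCCCCCC"
  byte 2: read out[6]='C', append. Buffer now: "ACCCCCCCC"
  byte 3: read out[7]='C', append. Buffer now: "ACCCCCCCCC"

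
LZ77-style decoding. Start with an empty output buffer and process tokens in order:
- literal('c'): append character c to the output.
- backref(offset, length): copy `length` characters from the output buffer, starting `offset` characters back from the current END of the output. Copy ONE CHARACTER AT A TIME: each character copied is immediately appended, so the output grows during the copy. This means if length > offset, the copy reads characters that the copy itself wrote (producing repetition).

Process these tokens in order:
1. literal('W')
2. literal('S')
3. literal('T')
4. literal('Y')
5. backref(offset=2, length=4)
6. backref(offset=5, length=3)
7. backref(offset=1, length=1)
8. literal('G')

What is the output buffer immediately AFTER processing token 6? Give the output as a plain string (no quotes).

Token 1: literal('W'). Output: "W"
Token 2: literal('S'). Output: "WS"
Token 3: literal('T'). Output: "WST"
Token 4: literal('Y'). Output: "WSTY"
Token 5: backref(off=2, len=4) (overlapping!). Copied 'TYTY' from pos 2. Output: "WSTYTYTY"
Token 6: backref(off=5, len=3). Copied 'YTY' from pos 3. Output: "WSTYTYTYYTY"

Answer: WSTYTYTYYTY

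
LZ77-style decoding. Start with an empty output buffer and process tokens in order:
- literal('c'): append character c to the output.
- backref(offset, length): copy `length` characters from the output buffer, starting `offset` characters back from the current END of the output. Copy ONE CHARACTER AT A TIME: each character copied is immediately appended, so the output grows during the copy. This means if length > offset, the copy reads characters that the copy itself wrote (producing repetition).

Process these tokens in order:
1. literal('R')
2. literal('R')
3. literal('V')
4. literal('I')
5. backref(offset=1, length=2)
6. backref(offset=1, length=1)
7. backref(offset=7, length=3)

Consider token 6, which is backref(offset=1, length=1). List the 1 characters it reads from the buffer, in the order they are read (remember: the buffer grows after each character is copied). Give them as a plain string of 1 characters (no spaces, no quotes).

Token 1: literal('R'). Output: "R"
Token 2: literal('R'). Output: "RR"
Token 3: literal('V'). Output: "RRV"
Token 4: literal('I'). Output: "RRVI"
Token 5: backref(off=1, len=2) (overlapping!). Copied 'II' from pos 3. Output: "RRVIII"
Token 6: backref(off=1, len=1). Buffer before: "RRVIII" (len 6)
  byte 1: read out[5]='I', append. Buffer now: "RRVIIII"

Answer: I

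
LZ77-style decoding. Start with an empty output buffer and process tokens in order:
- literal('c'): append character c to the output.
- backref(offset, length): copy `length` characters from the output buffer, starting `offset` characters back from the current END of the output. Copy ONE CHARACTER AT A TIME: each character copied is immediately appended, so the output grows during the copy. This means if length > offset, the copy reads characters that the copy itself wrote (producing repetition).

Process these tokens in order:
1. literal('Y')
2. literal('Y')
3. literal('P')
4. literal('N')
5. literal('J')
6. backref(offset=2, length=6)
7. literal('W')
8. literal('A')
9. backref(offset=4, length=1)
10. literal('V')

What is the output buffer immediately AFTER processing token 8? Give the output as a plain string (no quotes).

Token 1: literal('Y'). Output: "Y"
Token 2: literal('Y'). Output: "YY"
Token 3: literal('P'). Output: "YYP"
Token 4: literal('N'). Output: "YYPN"
Token 5: literal('J'). Output: "YYPNJ"
Token 6: backref(off=2, len=6) (overlapping!). Copied 'NJNJNJ' from pos 3. Output: "YYPNJNJNJNJ"
Token 7: literal('W'). Output: "YYPNJNJNJNJW"
Token 8: literal('A'). Output: "YYPNJNJNJNJWA"

Answer: YYPNJNJNJNJWA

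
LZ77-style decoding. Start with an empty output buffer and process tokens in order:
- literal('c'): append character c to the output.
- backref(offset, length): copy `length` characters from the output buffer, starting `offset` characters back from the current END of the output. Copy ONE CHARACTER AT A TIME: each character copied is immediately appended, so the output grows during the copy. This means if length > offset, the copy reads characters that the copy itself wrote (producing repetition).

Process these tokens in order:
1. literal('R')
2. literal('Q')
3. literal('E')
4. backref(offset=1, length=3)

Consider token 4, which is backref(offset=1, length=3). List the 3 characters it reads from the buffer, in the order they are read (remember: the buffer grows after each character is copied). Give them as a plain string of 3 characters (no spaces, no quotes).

Token 1: literal('R'). Output: "R"
Token 2: literal('Q'). Output: "RQ"
Token 3: literal('E'). Output: "RQE"
Token 4: backref(off=1, len=3). Buffer before: "RQE" (len 3)
  byte 1: read out[2]='E', append. Buffer now: "RQEE"
  byte 2: read out[3]='E', append. Buffer now: "RQEEE"
  byte 3: read out[4]='E', append. Buffer now: "RQEEEE"

Answer: EEE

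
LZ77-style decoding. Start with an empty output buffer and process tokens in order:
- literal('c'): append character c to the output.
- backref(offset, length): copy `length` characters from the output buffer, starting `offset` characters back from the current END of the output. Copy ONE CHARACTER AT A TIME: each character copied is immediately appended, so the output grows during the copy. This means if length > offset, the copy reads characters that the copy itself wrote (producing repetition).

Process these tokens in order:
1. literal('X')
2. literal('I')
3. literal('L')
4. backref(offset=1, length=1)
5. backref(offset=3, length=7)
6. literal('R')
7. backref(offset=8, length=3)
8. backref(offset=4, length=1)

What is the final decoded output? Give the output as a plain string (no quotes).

Answer: XILLILLILLIRILLR

Derivation:
Token 1: literal('X'). Output: "X"
Token 2: literal('I'). Output: "XI"
Token 3: literal('L'). Output: "XIL"
Token 4: backref(off=1, len=1). Copied 'L' from pos 2. Output: "XILL"
Token 5: backref(off=3, len=7) (overlapping!). Copied 'ILLILLI' from pos 1. Output: "XILLILLILLI"
Token 6: literal('R'). Output: "XILLILLILLIR"
Token 7: backref(off=8, len=3). Copied 'ILL' from pos 4. Output: "XILLILLILLIRILL"
Token 8: backref(off=4, len=1). Copied 'R' from pos 11. Output: "XILLILLILLIRILLR"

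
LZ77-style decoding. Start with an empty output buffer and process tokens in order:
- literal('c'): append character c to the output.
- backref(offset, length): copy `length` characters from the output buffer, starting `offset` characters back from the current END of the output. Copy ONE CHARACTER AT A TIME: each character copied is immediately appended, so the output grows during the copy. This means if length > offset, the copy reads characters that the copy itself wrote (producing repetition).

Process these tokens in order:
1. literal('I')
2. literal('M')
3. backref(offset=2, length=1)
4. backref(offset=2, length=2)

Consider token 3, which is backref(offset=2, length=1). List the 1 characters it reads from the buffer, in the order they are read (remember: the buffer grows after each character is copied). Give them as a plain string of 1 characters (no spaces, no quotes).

Token 1: literal('I'). Output: "I"
Token 2: literal('M'). Output: "IM"
Token 3: backref(off=2, len=1). Buffer before: "IM" (len 2)
  byte 1: read out[0]='I', append. Buffer now: "IMI"

Answer: I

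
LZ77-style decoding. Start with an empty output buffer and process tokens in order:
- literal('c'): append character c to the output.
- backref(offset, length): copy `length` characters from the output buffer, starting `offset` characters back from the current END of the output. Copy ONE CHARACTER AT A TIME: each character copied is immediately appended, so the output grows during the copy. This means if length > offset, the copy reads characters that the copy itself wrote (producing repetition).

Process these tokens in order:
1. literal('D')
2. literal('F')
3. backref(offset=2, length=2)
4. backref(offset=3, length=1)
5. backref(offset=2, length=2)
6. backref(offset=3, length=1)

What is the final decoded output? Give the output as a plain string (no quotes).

Answer: DFDFFFFF

Derivation:
Token 1: literal('D'). Output: "D"
Token 2: literal('F'). Output: "DF"
Token 3: backref(off=2, len=2). Copied 'DF' from pos 0. Output: "DFDF"
Token 4: backref(off=3, len=1). Copied 'F' from pos 1. Output: "DFDFF"
Token 5: backref(off=2, len=2). Copied 'FF' from pos 3. Output: "DFDFFFF"
Token 6: backref(off=3, len=1). Copied 'F' from pos 4. Output: "DFDFFFFF"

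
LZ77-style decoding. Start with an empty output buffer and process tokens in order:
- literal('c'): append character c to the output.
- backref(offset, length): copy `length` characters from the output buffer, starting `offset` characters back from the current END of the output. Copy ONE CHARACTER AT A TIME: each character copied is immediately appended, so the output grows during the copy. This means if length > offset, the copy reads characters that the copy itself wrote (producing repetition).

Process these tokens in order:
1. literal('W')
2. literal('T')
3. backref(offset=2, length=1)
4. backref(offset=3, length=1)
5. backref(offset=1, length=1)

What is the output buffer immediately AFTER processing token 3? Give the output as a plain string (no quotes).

Token 1: literal('W'). Output: "W"
Token 2: literal('T'). Output: "WT"
Token 3: backref(off=2, len=1). Copied 'W' from pos 0. Output: "WTW"

Answer: WTW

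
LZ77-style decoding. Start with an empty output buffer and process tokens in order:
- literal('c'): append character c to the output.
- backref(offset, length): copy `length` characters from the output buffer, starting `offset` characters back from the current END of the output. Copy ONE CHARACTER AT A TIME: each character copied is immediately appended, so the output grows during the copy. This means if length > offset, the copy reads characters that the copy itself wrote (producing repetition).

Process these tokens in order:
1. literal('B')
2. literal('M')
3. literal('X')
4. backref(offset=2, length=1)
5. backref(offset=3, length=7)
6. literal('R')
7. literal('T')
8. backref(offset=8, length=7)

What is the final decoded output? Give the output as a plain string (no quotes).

Answer: BMXMMXMMXMMRTXMMXMMR

Derivation:
Token 1: literal('B'). Output: "B"
Token 2: literal('M'). Output: "BM"
Token 3: literal('X'). Output: "BMX"
Token 4: backref(off=2, len=1). Copied 'M' from pos 1. Output: "BMXM"
Token 5: backref(off=3, len=7) (overlapping!). Copied 'MXMMXMM' from pos 1. Output: "BMXMMXMMXMM"
Token 6: literal('R'). Output: "BMXMMXMMXMMR"
Token 7: literal('T'). Output: "BMXMMXMMXMMRT"
Token 8: backref(off=8, len=7). Copied 'XMMXMMR' from pos 5. Output: "BMXMMXMMXMMRTXMMXMMR"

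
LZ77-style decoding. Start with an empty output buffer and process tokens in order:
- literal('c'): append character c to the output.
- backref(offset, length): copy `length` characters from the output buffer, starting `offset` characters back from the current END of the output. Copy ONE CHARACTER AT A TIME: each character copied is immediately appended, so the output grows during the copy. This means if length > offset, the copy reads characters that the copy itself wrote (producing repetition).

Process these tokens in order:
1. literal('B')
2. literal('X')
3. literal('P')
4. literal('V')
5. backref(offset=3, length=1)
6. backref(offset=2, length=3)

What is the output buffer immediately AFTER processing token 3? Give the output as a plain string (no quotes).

Answer: BXP

Derivation:
Token 1: literal('B'). Output: "B"
Token 2: literal('X'). Output: "BX"
Token 3: literal('P'). Output: "BXP"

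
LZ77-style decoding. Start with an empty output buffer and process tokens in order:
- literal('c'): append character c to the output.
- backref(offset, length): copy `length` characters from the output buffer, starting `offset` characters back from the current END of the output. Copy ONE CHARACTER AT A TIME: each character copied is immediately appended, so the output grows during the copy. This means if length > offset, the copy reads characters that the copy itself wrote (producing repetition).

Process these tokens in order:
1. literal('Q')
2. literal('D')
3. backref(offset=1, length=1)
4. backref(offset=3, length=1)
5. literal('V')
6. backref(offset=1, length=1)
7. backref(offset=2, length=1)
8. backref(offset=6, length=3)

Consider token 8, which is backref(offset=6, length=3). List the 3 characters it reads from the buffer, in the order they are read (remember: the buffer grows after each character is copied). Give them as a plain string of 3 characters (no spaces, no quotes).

Token 1: literal('Q'). Output: "Q"
Token 2: literal('D'). Output: "QD"
Token 3: backref(off=1, len=1). Copied 'D' from pos 1. Output: "QDD"
Token 4: backref(off=3, len=1). Copied 'Q' from pos 0. Output: "QDDQ"
Token 5: literal('V'). Output: "QDDQV"
Token 6: backref(off=1, len=1). Copied 'V' from pos 4. Output: "QDDQVV"
Token 7: backref(off=2, len=1). Copied 'V' from pos 4. Output: "QDDQVVV"
Token 8: backref(off=6, len=3). Buffer before: "QDDQVVV" (len 7)
  byte 1: read out[1]='D', append. Buffer now: "QDDQVVVD"
  byte 2: read out[2]='D', append. Buffer now: "QDDQVVVDD"
  byte 3: read out[3]='Q', append. Buffer now: "QDDQVVVDDQ"

Answer: DDQ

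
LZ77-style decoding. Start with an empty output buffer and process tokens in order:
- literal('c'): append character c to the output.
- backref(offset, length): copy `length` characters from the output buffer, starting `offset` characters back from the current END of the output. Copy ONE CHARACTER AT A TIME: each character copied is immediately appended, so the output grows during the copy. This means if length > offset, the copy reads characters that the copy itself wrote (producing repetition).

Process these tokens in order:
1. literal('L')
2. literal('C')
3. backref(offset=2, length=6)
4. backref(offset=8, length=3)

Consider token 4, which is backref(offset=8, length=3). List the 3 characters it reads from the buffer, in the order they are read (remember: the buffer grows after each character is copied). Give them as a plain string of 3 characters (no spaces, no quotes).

Token 1: literal('L'). Output: "L"
Token 2: literal('C'). Output: "LC"
Token 3: backref(off=2, len=6) (overlapping!). Copied 'LCLCLC' from pos 0. Output: "LCLCLCLC"
Token 4: backref(off=8, len=3). Buffer before: "LCLCLCLC" (len 8)
  byte 1: read out[0]='L', append. Buffer now: "LCLCLCLCL"
  byte 2: read out[1]='C', append. Buffer now: "LCLCLCLCLC"
  byte 3: read out[2]='L', append. Buffer now: "LCLCLCLCLCL"

Answer: LCL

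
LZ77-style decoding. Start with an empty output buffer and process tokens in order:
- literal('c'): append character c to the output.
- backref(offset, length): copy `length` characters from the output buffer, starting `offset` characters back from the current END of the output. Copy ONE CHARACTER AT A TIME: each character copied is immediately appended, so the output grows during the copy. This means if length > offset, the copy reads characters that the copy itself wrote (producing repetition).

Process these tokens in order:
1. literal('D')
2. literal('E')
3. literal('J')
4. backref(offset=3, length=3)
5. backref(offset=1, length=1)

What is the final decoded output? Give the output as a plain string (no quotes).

Token 1: literal('D'). Output: "D"
Token 2: literal('E'). Output: "DE"
Token 3: literal('J'). Output: "DEJ"
Token 4: backref(off=3, len=3). Copied 'DEJ' from pos 0. Output: "DEJDEJ"
Token 5: backref(off=1, len=1). Copied 'J' from pos 5. Output: "DEJDEJJ"

Answer: DEJDEJJ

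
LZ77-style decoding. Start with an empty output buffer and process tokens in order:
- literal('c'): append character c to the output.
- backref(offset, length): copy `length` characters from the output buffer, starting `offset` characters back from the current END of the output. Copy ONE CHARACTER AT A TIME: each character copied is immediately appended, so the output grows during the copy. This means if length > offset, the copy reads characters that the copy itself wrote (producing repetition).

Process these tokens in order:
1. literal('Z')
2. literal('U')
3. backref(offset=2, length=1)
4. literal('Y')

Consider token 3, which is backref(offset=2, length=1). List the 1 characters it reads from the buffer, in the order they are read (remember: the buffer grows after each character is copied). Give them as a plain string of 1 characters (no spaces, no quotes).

Answer: Z

Derivation:
Token 1: literal('Z'). Output: "Z"
Token 2: literal('U'). Output: "ZU"
Token 3: backref(off=2, len=1). Buffer before: "ZU" (len 2)
  byte 1: read out[0]='Z', append. Buffer now: "ZUZ"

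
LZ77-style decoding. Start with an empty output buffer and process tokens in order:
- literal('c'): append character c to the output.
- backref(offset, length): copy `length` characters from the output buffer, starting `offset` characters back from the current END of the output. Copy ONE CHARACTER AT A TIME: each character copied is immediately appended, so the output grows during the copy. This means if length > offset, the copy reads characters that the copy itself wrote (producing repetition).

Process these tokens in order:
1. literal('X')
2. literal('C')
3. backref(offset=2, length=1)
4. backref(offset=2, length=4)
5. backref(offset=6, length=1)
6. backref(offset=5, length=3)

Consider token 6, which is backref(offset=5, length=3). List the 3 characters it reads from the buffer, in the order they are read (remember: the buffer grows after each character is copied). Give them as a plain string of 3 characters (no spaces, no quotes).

Answer: CXC

Derivation:
Token 1: literal('X'). Output: "X"
Token 2: literal('C'). Output: "XC"
Token 3: backref(off=2, len=1). Copied 'X' from pos 0. Output: "XCX"
Token 4: backref(off=2, len=4) (overlapping!). Copied 'CXCX' from pos 1. Output: "XCXCXCX"
Token 5: backref(off=6, len=1). Copied 'C' from pos 1. Output: "XCXCXCXC"
Token 6: backref(off=5, len=3). Buffer before: "XCXCXCXC" (len 8)
  byte 1: read out[3]='C', append. Buffer now: "XCXCXCXCC"
  byte 2: read out[4]='X', append. Buffer now: "XCXCXCXCCX"
  byte 3: read out[5]='C', append. Buffer now: "XCXCXCXCCXC"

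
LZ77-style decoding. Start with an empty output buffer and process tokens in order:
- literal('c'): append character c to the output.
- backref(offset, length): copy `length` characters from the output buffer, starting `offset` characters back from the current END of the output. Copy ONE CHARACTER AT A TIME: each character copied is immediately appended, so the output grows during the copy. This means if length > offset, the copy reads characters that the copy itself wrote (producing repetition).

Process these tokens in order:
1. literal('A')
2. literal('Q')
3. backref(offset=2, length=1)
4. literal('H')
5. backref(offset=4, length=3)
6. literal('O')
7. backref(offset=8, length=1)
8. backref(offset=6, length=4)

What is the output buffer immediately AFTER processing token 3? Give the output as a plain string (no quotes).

Token 1: literal('A'). Output: "A"
Token 2: literal('Q'). Output: "AQ"
Token 3: backref(off=2, len=1). Copied 'A' from pos 0. Output: "AQA"

Answer: AQA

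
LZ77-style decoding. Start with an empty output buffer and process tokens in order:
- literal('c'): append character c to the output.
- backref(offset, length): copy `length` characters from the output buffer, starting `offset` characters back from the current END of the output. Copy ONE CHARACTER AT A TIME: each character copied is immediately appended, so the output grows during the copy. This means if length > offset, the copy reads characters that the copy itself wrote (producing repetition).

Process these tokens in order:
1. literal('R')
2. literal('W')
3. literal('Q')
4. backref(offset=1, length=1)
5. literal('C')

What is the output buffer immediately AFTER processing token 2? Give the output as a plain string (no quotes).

Answer: RW

Derivation:
Token 1: literal('R'). Output: "R"
Token 2: literal('W'). Output: "RW"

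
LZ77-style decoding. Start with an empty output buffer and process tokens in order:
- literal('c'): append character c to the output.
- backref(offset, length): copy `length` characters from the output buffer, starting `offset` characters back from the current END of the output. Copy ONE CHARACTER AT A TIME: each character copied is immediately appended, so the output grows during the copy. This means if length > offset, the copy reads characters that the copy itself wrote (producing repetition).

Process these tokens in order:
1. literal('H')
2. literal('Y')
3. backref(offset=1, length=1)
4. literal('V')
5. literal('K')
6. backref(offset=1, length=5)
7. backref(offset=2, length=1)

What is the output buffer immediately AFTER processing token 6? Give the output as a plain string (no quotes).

Token 1: literal('H'). Output: "H"
Token 2: literal('Y'). Output: "HY"
Token 3: backref(off=1, len=1). Copied 'Y' from pos 1. Output: "HYY"
Token 4: literal('V'). Output: "HYYV"
Token 5: literal('K'). Output: "HYYVK"
Token 6: backref(off=1, len=5) (overlapping!). Copied 'KKKKK' from pos 4. Output: "HYYVKKKKKK"

Answer: HYYVKKKKKK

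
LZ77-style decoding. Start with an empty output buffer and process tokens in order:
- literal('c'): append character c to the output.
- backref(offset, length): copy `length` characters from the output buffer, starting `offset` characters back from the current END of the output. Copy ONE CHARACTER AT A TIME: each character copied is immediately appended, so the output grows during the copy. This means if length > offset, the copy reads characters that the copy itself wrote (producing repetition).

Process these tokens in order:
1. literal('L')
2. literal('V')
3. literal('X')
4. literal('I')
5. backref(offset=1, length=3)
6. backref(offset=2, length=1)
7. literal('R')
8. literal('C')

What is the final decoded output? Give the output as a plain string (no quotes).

Answer: LVXIIIIIRC

Derivation:
Token 1: literal('L'). Output: "L"
Token 2: literal('V'). Output: "LV"
Token 3: literal('X'). Output: "LVX"
Token 4: literal('I'). Output: "LVXI"
Token 5: backref(off=1, len=3) (overlapping!). Copied 'III' from pos 3. Output: "LVXIIII"
Token 6: backref(off=2, len=1). Copied 'I' from pos 5. Output: "LVXIIIII"
Token 7: literal('R'). Output: "LVXIIIIIR"
Token 8: literal('C'). Output: "LVXIIIIIRC"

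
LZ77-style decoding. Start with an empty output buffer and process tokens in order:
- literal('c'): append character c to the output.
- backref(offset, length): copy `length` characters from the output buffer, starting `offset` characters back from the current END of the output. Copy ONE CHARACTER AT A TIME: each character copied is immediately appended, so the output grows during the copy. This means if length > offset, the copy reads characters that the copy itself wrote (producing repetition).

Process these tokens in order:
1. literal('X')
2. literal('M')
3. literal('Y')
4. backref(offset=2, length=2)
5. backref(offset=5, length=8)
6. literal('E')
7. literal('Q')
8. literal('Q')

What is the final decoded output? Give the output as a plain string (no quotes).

Token 1: literal('X'). Output: "X"
Token 2: literal('M'). Output: "XM"
Token 3: literal('Y'). Output: "XMY"
Token 4: backref(off=2, len=2). Copied 'MY' from pos 1. Output: "XMYMY"
Token 5: backref(off=5, len=8) (overlapping!). Copied 'XMYMYXMY' from pos 0. Output: "XMYMYXMYMYXMY"
Token 6: literal('E'). Output: "XMYMYXMYMYXMYE"
Token 7: literal('Q'). Output: "XMYMYXMYMYXMYEQ"
Token 8: literal('Q'). Output: "XMYMYXMYMYXMYEQQ"

Answer: XMYMYXMYMYXMYEQQ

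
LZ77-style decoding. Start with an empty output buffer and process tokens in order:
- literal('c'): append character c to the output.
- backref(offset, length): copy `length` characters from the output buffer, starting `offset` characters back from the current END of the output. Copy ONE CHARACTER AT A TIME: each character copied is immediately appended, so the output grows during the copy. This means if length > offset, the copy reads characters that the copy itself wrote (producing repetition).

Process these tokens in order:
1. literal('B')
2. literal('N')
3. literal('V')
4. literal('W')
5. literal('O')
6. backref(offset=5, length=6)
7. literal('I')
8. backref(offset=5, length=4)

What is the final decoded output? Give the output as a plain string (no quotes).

Answer: BNVWOBNVWOBIVWOB

Derivation:
Token 1: literal('B'). Output: "B"
Token 2: literal('N'). Output: "BN"
Token 3: literal('V'). Output: "BNV"
Token 4: literal('W'). Output: "BNVW"
Token 5: literal('O'). Output: "BNVWO"
Token 6: backref(off=5, len=6) (overlapping!). Copied 'BNVWOB' from pos 0. Output: "BNVWOBNVWOB"
Token 7: literal('I'). Output: "BNVWOBNVWOBI"
Token 8: backref(off=5, len=4). Copied 'VWOB' from pos 7. Output: "BNVWOBNVWOBIVWOB"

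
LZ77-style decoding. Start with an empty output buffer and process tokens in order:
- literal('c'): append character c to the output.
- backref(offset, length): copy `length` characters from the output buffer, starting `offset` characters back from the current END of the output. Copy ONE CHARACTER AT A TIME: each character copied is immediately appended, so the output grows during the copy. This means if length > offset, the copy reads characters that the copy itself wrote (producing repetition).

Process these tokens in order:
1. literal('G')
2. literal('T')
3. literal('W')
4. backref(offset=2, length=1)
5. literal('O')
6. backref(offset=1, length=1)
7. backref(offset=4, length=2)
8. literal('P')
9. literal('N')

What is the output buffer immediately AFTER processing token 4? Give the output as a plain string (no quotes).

Token 1: literal('G'). Output: "G"
Token 2: literal('T'). Output: "GT"
Token 3: literal('W'). Output: "GTW"
Token 4: backref(off=2, len=1). Copied 'T' from pos 1. Output: "GTWT"

Answer: GTWT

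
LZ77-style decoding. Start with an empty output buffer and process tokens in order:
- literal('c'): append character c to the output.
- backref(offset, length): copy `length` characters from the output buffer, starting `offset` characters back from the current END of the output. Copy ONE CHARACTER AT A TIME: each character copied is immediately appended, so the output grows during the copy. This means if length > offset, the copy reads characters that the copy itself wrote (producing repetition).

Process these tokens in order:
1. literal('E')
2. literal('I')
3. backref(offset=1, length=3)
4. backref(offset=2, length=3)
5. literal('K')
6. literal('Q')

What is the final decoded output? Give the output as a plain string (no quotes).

Answer: EIIIIIIIKQ

Derivation:
Token 1: literal('E'). Output: "E"
Token 2: literal('I'). Output: "EI"
Token 3: backref(off=1, len=3) (overlapping!). Copied 'III' from pos 1. Output: "EIIII"
Token 4: backref(off=2, len=3) (overlapping!). Copied 'III' from pos 3. Output: "EIIIIIII"
Token 5: literal('K'). Output: "EIIIIIIIK"
Token 6: literal('Q'). Output: "EIIIIIIIKQ"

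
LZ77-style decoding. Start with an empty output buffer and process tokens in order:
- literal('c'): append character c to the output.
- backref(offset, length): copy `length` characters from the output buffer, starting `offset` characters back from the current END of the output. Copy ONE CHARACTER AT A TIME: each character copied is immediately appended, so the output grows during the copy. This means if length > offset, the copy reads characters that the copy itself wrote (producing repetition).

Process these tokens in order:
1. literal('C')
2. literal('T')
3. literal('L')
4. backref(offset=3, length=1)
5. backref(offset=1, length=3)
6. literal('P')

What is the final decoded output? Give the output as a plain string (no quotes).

Answer: CTLCCCCP

Derivation:
Token 1: literal('C'). Output: "C"
Token 2: literal('T'). Output: "CT"
Token 3: literal('L'). Output: "CTL"
Token 4: backref(off=3, len=1). Copied 'C' from pos 0. Output: "CTLC"
Token 5: backref(off=1, len=3) (overlapping!). Copied 'CCC' from pos 3. Output: "CTLCCCC"
Token 6: literal('P'). Output: "CTLCCCCP"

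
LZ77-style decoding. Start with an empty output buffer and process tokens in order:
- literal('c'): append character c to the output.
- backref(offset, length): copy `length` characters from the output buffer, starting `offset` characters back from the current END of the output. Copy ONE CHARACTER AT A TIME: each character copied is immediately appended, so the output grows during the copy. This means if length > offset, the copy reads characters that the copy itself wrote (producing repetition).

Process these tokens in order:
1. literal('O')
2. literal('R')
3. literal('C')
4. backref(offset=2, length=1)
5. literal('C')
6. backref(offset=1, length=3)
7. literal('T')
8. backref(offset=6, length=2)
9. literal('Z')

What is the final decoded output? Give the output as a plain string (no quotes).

Token 1: literal('O'). Output: "O"
Token 2: literal('R'). Output: "OR"
Token 3: literal('C'). Output: "ORC"
Token 4: backref(off=2, len=1). Copied 'R' from pos 1. Output: "ORCR"
Token 5: literal('C'). Output: "ORCRC"
Token 6: backref(off=1, len=3) (overlapping!). Copied 'CCC' from pos 4. Output: "ORCRCCCC"
Token 7: literal('T'). Output: "ORCRCCCCT"
Token 8: backref(off=6, len=2). Copied 'RC' from pos 3. Output: "ORCRCCCCTRC"
Token 9: literal('Z'). Output: "ORCRCCCCTRCZ"

Answer: ORCRCCCCTRCZ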